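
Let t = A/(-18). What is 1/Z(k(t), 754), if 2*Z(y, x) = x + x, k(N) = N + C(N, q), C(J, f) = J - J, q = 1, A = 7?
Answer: 1/754 ≈ 0.0013263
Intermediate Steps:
t = -7/18 (t = 7/(-18) = 7*(-1/18) = -7/18 ≈ -0.38889)
C(J, f) = 0
k(N) = N (k(N) = N + 0 = N)
Z(y, x) = x (Z(y, x) = (x + x)/2 = (2*x)/2 = x)
1/Z(k(t), 754) = 1/754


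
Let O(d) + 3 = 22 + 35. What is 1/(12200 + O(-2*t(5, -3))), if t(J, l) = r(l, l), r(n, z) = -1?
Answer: 1/12254 ≈ 8.1606e-5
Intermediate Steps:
t(J, l) = -1
O(d) = 54 (O(d) = -3 + (22 + 35) = -3 + 57 = 54)
1/(12200 + O(-2*t(5, -3))) = 1/(12200 + 54) = 1/12254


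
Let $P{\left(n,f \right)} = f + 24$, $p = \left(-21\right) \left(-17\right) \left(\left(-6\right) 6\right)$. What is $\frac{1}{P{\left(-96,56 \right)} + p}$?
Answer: $- \frac{1}{12772} \approx -7.8296 \cdot 10^{-5}$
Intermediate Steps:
$p = -12852$ ($p = 357 \left(-36\right) = -12852$)
$P{\left(n,f \right)} = 24 + f$
$\frac{1}{P{\left(-96,56 \right)} + p} = \frac{1}{\left(24 + 56\right) - 12852} = \frac{1}{80 - 12852} = \frac{1}{-12772} = - \frac{1}{12772}$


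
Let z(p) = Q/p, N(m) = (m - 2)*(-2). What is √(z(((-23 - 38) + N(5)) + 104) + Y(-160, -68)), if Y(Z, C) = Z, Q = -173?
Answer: 3*I*√25049/37 ≈ 12.833*I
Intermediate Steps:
N(m) = 4 - 2*m (N(m) = (-2 + m)*(-2) = 4 - 2*m)
z(p) = -173/p
√(z(((-23 - 38) + N(5)) + 104) + Y(-160, -68)) = √(-173/(((-23 - 38) + (4 - 2*5)) + 104) - 160) = √(-173/((-61 + (4 - 10)) + 104) - 160) = √(-173/((-61 - 6) + 104) - 160) = √(-173/(-67 + 104) - 160) = √(-173/37 - 160) = √(-6093/37) = 3*I*√25049/37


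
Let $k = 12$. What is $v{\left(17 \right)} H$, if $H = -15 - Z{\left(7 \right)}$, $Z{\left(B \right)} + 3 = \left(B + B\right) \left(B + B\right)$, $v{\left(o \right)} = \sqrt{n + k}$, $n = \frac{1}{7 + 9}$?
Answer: $- 52 \sqrt{193} \approx -722.41$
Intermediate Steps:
$n = \frac{1}{16} \approx 0.0625$
$v{\left(o \right)} = \frac{\sqrt{193}}{4}$ ($v{\left(o \right)} = \sqrt{\frac{1}{16} + 12} = \sqrt{\frac{193}{16}} = \frac{\sqrt{193}}{4}$)
$Z{\left(B \right)} = -3 + 4 B^{2}$ ($Z{\left(B \right)} = -3 + \left(B + B\right) \left(B + B\right) = -3 + 2 B 2 B = -3 + 4 B^{2}$)
$H = -208$ ($H = -15 - \left(-3 + 4 \cdot 7^{2}\right) = -15 - \left(-3 + 4 \cdot 49\right) = -15 - \left(-3 + 196\right) = -15 - 193 = -208$)
$v{\left(17 \right)} H = \frac{\sqrt{193}}{4} \left(-208\right) = - 52 \sqrt{193}$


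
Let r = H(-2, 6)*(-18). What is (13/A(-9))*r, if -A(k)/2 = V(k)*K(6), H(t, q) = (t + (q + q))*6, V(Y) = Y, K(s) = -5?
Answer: 156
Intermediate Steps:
H(t, q) = 6*t + 12*q (H(t, q) = (t + 2*q)*6 = 6*t + 12*q)
A(k) = 10*k (A(k) = -2*k*(-5) = -(-10)*k = 10*k)
r = -1080 (r = (6*(-2) + 12*6)*(-18) = (-12 + 72)*(-18) = 60*(-18) = -1080)
(13/A(-9))*r = (13/((10*(-9))))*(-1080) = (13/(-90))*(-1080) = (13*(-1/90))*(-1080) = -13/90*(-1080) = 156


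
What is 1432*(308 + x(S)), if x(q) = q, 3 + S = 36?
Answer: 488312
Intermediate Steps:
S = 33 (S = -3 + 36 = 33)
1432*(308 + x(S)) = 1432*(308 + 33) = 1432*341 = 488312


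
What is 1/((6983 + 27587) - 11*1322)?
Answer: 1/20028 ≈ 4.9930e-5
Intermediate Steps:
1/((6983 + 27587) - 11*1322) = 1/(34570 - 14542) = 1/20028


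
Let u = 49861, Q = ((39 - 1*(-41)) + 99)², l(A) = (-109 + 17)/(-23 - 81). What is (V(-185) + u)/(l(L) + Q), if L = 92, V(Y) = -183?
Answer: 1291628/833089 ≈ 1.5504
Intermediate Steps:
l(A) = 23/26 (l(A) = -92/(-104) = -92*(-1/104) = 23/26)
Q = 32041 (Q = ((39 + 41) + 99)² = (80 + 99)² = 179² = 32041)
(V(-185) + u)/(l(L) + Q) = (-183 + 49861)/(23/26 + 32041) = 49678/(833089/26) = 49678*(26/833089) = 1291628/833089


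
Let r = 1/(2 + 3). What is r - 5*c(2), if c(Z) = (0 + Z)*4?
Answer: -199/5 ≈ -39.800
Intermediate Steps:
c(Z) = 4*Z (c(Z) = Z*4 = 4*Z)
r = ⅕ (r = 1/5 = ⅕ ≈ 0.20000)
r - 5*c(2) = ⅕ - 20*2 = ⅕ - 5*8 = ⅕ - 40 = -199/5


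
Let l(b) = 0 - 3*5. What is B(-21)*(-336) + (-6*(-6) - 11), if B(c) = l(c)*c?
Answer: -105815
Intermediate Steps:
l(b) = -15 (l(b) = 0 - 15 = -15)
B(c) = -15*c
B(-21)*(-336) + (-6*(-6) - 11) = -15*(-21)*(-336) + (-6*(-6) - 11) = 315*(-336) + (36 - 11) = -105840 + 25 = -105815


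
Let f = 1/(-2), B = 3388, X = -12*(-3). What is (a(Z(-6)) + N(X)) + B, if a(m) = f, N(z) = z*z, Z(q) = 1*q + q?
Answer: 9367/2 ≈ 4683.5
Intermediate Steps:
X = 36
Z(q) = 2*q (Z(q) = q + q = 2*q)
N(z) = z²
f = -½ ≈ -0.50000
a(m) = -½
(a(Z(-6)) + N(X)) + B = (-½ + 36²) + 3388 = (-½ + 1296) + 3388 = 2591/2 + 3388 = 9367/2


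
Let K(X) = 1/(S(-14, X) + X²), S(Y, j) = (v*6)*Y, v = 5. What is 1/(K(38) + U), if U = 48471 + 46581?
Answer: 1024/97333249 ≈ 1.0521e-5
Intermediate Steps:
S(Y, j) = 30*Y (S(Y, j) = (5*6)*Y = 30*Y)
K(X) = 1/(-420 + X²) (K(X) = 1/(30*(-14) + X²) = 1/(-420 + X²))
U = 95052
1/(K(38) + U) = 1/(1/(-420 + 38²) + 95052) = 1/(1/(-420 + 1444) + 95052) = 1/(1/1024 + 95052) = 1/(97333249/1024) = 1024/97333249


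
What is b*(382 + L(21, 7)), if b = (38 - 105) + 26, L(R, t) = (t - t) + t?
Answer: -15949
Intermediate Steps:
L(R, t) = t (L(R, t) = 0 + t = t)
b = -41 (b = -67 + 26 = -41)
b*(382 + L(21, 7)) = -41*(382 + 7) = -41*389 = -15949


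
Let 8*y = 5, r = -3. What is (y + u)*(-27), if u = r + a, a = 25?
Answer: -4887/8 ≈ -610.88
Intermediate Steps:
u = 22 (u = -3 + 25 = 22)
y = 5/8 (y = (⅛)*5 = 5/8 ≈ 0.62500)
(y + u)*(-27) = (5/8 + 22)*(-27) = (181/8)*(-27) = -4887/8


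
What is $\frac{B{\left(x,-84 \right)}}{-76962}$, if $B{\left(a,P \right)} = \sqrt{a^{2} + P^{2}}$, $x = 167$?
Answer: $- \frac{\sqrt{34945}}{76962} \approx -0.0024289$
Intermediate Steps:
$B{\left(a,P \right)} = \sqrt{P^{2} + a^{2}}$
$\frac{B{\left(x,-84 \right)}}{-76962} = \frac{\sqrt{\left(-84\right)^{2} + 167^{2}}}{-76962} = \sqrt{7056 + 27889} \left(- \frac{1}{76962}\right) = \sqrt{34945} \left(- \frac{1}{76962}\right) = - \frac{\sqrt{34945}}{76962}$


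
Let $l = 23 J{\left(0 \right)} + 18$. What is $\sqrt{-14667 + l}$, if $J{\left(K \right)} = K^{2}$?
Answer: $i \sqrt{14649} \approx 121.03 i$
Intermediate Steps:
$l = 18$ ($l = 23 \cdot 0^{2} + 18 = 23 \cdot 0 + 18 = 0 + 18 = 18$)
$\sqrt{-14667 + l} = \sqrt{-14667 + 18} = \sqrt{-14649} = i \sqrt{14649}$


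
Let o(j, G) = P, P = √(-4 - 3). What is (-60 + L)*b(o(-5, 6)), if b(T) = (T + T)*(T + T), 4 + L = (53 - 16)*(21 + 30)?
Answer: -51044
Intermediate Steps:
P = I*√7 (P = √(-7) = I*√7 ≈ 2.6458*I)
L = 1883 (L = -4 + (53 - 16)*(21 + 30) = -4 + 37*51 = -4 + 1887 = 1883)
o(j, G) = I*√7
b(T) = 4*T² (b(T) = (2*T)*(2*T) = 4*T²)
(-60 + L)*b(o(-5, 6)) = (-60 + 1883)*(4*(I*√7)²) = 1823*(4*(-7)) = 1823*(-28) = -51044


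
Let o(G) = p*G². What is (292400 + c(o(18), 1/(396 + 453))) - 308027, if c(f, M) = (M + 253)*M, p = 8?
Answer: -11263742429/720801 ≈ -15627.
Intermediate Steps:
o(G) = 8*G²
c(f, M) = M*(253 + M) (c(f, M) = (253 + M)*M = M*(253 + M))
(292400 + c(o(18), 1/(396 + 453))) - 308027 = (292400 + (253 + 1/(396 + 453))/(396 + 453)) - 308027 = (292400 + (253 + 1/849)/849) - 308027 = (292400 + (1/849)*(214798/849)) - 308027 = (292400 + 214798/720801) - 308027 = 210762427198/720801 - 308027 = -11263742429/720801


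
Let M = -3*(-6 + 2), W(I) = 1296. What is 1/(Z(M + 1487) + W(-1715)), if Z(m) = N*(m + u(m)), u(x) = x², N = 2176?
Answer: 1/4892737296 ≈ 2.0438e-10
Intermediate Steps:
M = 12 (M = -3*(-4) = 12)
Z(m) = 2176*m + 2176*m² (Z(m) = 2176*(m + m²) = 2176*m + 2176*m²)
1/(Z(M + 1487) + W(-1715)) = 1/(2176*(12 + 1487)*(1 + (12 + 1487)) + 1296) = 1/(2176*1499*(1 + 1499) + 1296) = 1/(2176*1499*1500 + 1296) = 1/(4892736000 + 1296) = 1/4892737296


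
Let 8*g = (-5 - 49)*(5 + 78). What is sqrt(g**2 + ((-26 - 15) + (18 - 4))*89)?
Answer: 3*sqrt(553737)/4 ≈ 558.10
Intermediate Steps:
g = -2241/4 (g = ((-5 - 49)*(5 + 78))/8 = (-54*83)/8 = (1/8)*(-4482) = -2241/4 ≈ -560.25)
sqrt(g**2 + ((-26 - 15) + (18 - 4))*89) = sqrt((-2241/4)**2 + ((-26 - 15) + (18 - 4))*89) = sqrt(5022081/16 + (-41 + 14)*89) = sqrt(5022081/16 - 27*89) = sqrt(5022081/16 - 2403) = sqrt(4983633/16) = 3*sqrt(553737)/4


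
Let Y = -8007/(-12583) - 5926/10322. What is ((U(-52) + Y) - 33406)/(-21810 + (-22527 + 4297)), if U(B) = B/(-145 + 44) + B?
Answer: 783743377801/937940884309 ≈ 0.83560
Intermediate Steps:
Y = 4040698/64940863 (Y = -8007*(-1/12583) - 5926*1/10322 = 8007/12583 - 2963/5161 = 4040698/64940863 ≈ 0.062221)
U(B) = 100*B/101 (U(B) = B/(-101) + B = -B/101 + B = 100*B/101)
((U(-52) + Y) - 33406)/(-21810 + (-22527 + 4297)) = (((100/101)*(-52) + 4040698/64940863) - 33406)/(-21810 + (-22527 + 4297)) = ((-5200/101 + 4040698/64940863) - 33406)/(-21810 - 18230) = (-337284377102/6559027163 - 33406)/(-40040) = -219448145784280/6559027163*(-1/40040) = 783743377801/937940884309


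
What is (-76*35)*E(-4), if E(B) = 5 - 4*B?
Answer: -55860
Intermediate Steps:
(-76*35)*E(-4) = (-76*35)*(5 - 4*(-4)) = -2660*(5 + 16) = -2660*21 = -55860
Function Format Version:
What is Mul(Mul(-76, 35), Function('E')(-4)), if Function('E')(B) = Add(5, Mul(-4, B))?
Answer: -55860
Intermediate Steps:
Mul(Mul(-76, 35), Function('E')(-4)) = Mul(Mul(-76, 35), Add(5, Mul(-4, -4))) = Mul(-2660, Add(5, 16)) = Mul(-2660, 21) = -55860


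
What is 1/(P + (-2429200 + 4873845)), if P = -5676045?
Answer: -1/3231400 ≈ -3.0946e-7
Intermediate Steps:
1/(P + (-2429200 + 4873845)) = 1/(-5676045 + (-2429200 + 4873845)) = 1/(-5676045 + 2444645) = 1/(-3231400) = -1/3231400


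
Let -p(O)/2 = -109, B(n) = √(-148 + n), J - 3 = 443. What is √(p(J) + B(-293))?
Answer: √(218 + 21*I) ≈ 14.782 + 0.71033*I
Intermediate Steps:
J = 446 (J = 3 + 443 = 446)
p(O) = 218 (p(O) = -2*(-109) = 218)
√(p(J) + B(-293)) = √(218 + √(-148 - 293)) = √(218 + √(-441)) = √(218 + 21*I)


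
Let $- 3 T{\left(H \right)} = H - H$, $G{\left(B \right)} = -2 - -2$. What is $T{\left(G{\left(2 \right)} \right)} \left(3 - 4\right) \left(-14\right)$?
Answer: $0$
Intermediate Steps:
$G{\left(B \right)} = 0$ ($G{\left(B \right)} = -2 + 2 = 0$)
$T{\left(H \right)} = 0$ ($T{\left(H \right)} = - \frac{H - H}{3} = \left(- \frac{1}{3}\right) 0 = 0$)
$T{\left(G{\left(2 \right)} \right)} \left(3 - 4\right) \left(-14\right) = 0 \left(3 - 4\right) \left(-14\right) = 0 \left(-1\right) \left(-14\right) = 0 \left(-14\right) = 0$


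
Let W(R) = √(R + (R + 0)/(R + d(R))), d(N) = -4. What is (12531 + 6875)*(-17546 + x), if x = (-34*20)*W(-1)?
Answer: -340497676 - 5278432*I*√5 ≈ -3.405e+8 - 1.1803e+7*I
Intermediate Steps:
W(R) = √(R + R/(-4 + R)) (W(R) = √(R + (R + 0)/(R - 4)) = √(R + R/(-4 + R)))
x = -272*I*√5 (x = (-34*20)*√(-(-3 - 1)/(-4 - 1)) = -680*2*I*√(-1/(-5)) = -680*2*I*√5/5 = -272*I*√5 ≈ -608.21*I)
(12531 + 6875)*(-17546 + x) = (12531 + 6875)*(-17546 - 272*I*√5) = 19406*(-17546 - 272*I*√5) = -340497676 - 5278432*I*√5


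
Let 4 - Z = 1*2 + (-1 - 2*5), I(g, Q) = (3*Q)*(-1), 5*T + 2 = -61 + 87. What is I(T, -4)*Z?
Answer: 156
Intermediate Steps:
T = 24/5 (T = -⅖ + (-61 + 87)/5 = -⅖ + (⅕)*26 = -⅖ + 26/5 = 24/5 ≈ 4.8000)
I(g, Q) = -3*Q
Z = 13 (Z = 4 - (1*2 + (-1 - 2*5)) = 4 - (2 + (-1 - 10)) = 4 - (2 - 11) = 4 - 1*(-9) = 4 + 9 = 13)
I(T, -4)*Z = -3*(-4)*13 = 12*13 = 156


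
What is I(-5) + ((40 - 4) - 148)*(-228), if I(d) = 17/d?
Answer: 127663/5 ≈ 25533.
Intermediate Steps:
I(-5) + ((40 - 4) - 148)*(-228) = 17/(-5) + ((40 - 4) - 148)*(-228) = 17*(-⅕) + (36 - 148)*(-228) = -17/5 - 112*(-228) = -17/5 + 25536 = 127663/5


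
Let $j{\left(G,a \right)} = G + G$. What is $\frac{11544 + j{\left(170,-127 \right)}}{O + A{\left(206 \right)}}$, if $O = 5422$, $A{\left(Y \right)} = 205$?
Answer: $\frac{11884}{5627} \approx 2.112$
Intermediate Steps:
$j{\left(G,a \right)} = 2 G$
$\frac{11544 + j{\left(170,-127 \right)}}{O + A{\left(206 \right)}} = \frac{11544 + 2 \cdot 170}{5422 + 205} = \frac{11544 + 340}{5627} = 11884 \cdot \frac{1}{5627} = \frac{11884}{5627}$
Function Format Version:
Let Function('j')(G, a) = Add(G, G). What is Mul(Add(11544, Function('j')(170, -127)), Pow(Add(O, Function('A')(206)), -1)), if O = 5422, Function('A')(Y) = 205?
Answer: Rational(11884, 5627) ≈ 2.1120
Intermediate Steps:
Function('j')(G, a) = Mul(2, G)
Mul(Add(11544, Function('j')(170, -127)), Pow(Add(O, Function('A')(206)), -1)) = Mul(Add(11544, Mul(2, 170)), Pow(Add(5422, 205), -1)) = Mul(Add(11544, 340), Pow(5627, -1)) = Mul(11884, Rational(1, 5627)) = Rational(11884, 5627)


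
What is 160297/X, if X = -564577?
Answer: -160297/564577 ≈ -0.28392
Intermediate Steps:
160297/X = 160297/(-564577) = 160297*(-1/564577) = -160297/564577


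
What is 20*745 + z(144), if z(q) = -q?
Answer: 14756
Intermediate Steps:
20*745 + z(144) = 20*745 - 1*144 = 14900 - 144 = 14756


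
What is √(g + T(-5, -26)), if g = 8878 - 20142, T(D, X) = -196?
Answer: 2*I*√2865 ≈ 107.05*I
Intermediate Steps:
g = -11264
√(g + T(-5, -26)) = √(-11264 - 196) = √(-11460) = 2*I*√2865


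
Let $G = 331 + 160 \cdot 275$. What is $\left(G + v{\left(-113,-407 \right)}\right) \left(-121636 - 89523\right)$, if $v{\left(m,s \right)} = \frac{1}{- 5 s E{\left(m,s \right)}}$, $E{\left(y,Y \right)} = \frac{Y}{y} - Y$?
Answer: $- \frac{23887960635993701}{2551890} \approx -9.3609 \cdot 10^{9}$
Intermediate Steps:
$E{\left(y,Y \right)} = - Y + \frac{Y}{y}$
$v{\left(m,s \right)} = - \frac{1}{5 s \left(- s + \frac{s}{m}\right)}$ ($v{\left(m,s \right)} = \frac{1}{- 5 s \left(- s + \frac{s}{m}\right)} = \frac{1}{\left(-5\right) s \left(- s + \frac{s}{m}\right)} = - \frac{1}{5 s \left(- s + \frac{s}{m}\right)}$)
$G = 44331$ ($G = 331 + 44000 = 44331$)
$\left(G + v{\left(-113,-407 \right)}\right) \left(-121636 - 89523\right) = \left(44331 + \frac{1}{5} \left(-113\right) \frac{1}{165649} \frac{1}{-1 - 113}\right) \left(-121636 - 89523\right) = \left(44331 + \frac{1}{5} \left(-113\right) \frac{1}{165649} \frac{1}{-114}\right) \left(-121636 - 89523\right) = \left(44331 + \frac{1}{5} \left(-113\right) \frac{1}{165649} \left(- \frac{1}{114}\right)\right) \left(-211159\right) = \left(44331 + \frac{113}{94419930}\right) \left(-211159\right) = \frac{4185729916943}{94419930} \left(-211159\right) = - \frac{23887960635993701}{2551890}$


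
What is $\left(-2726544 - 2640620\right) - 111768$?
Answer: $-5478932$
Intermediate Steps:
$\left(-2726544 - 2640620\right) - 111768 = -5367164 + \left(-221670 + 109902\right) = -5367164 - 111768 = -5478932$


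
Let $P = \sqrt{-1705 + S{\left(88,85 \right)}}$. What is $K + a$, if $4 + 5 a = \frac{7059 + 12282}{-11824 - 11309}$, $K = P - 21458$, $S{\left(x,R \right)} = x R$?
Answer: $- \frac{827350481}{38555} + 5 \sqrt{231} \approx -21383.0$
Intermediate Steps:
$S{\left(x,R \right)} = R x$
$P = 5 \sqrt{231}$ ($P = \sqrt{-1705 + 85 \cdot 88} = \sqrt{-1705 + 7480} = \sqrt{5775} = 5 \sqrt{231} \approx 75.993$)
$K = -21458 + 5 \sqrt{231}$ ($K = 5 \sqrt{231} - 21458 = -21458 + 5 \sqrt{231} \approx -21382.0$)
$a = - \frac{37291}{38555}$ ($a = - \frac{4}{5} + \frac{\left(7059 + 12282\right) \frac{1}{-11824 - 11309}}{5} = - \frac{4}{5} + \frac{19341 \frac{1}{-23133}}{5} = - \frac{4}{5} + \frac{19341 \left(- \frac{1}{23133}\right)}{5} = - \frac{4}{5} + \frac{1}{5} \left(- \frac{6447}{7711}\right) = - \frac{4}{5} - \frac{6447}{38555} = - \frac{37291}{38555} \approx -0.96722$)
$K + a = \left(-21458 + 5 \sqrt{231}\right) - \frac{37291}{38555} = - \frac{827350481}{38555} + 5 \sqrt{231}$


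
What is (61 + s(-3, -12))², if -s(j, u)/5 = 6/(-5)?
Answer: 4489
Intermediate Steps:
s(j, u) = 6 (s(j, u) = -30/(-5) = -30*(-1)/5 = -5*(-6/5) = 6)
(61 + s(-3, -12))² = (61 + 6)² = 67² = 4489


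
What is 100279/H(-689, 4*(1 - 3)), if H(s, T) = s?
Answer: -100279/689 ≈ -145.54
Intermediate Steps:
100279/H(-689, 4*(1 - 3)) = 100279/(-689) = 100279*(-1/689) = -100279/689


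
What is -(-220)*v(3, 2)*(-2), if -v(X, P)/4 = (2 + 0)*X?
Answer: 10560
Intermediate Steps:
v(X, P) = -8*X (v(X, P) = -4*(2 + 0)*X = -8*X)
-(-220)*v(3, 2)*(-2) = -(-220)*(-8*3)*(-2) = -(-220)*(-24)*(-2) = -22*240*(-2) = -5280*(-2) = 10560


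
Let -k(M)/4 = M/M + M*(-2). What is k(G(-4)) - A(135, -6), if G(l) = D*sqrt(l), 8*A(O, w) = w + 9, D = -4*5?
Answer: -35/8 - 320*I ≈ -4.375 - 320.0*I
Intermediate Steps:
D = -20
A(O, w) = 9/8 + w/8 (A(O, w) = (w + 9)/8 = (9 + w)/8 = 9/8 + w/8)
G(l) = -20*sqrt(l)
k(M) = -4 + 8*M (k(M) = -4*(M/M + M*(-2)) = -4*(1 - 2*M) = -4 + 8*M)
k(G(-4)) - A(135, -6) = (-4 + 8*(-40*I)) - (9/8 + (1/8)*(-6)) = (-4 + 8*(-40*I)) - (9/8 - 3/4) = (-4 + 8*(-40*I)) - 1*3/8 = (-4 - 320*I) - 3/8 = -35/8 - 320*I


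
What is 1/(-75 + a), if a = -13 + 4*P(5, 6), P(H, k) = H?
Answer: -1/68 ≈ -0.014706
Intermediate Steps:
a = 7 (a = -13 + 4*5 = -13 + 20 = 7)
1/(-75 + a) = 1/(-75 + 7) = 1/(-68) = -1/68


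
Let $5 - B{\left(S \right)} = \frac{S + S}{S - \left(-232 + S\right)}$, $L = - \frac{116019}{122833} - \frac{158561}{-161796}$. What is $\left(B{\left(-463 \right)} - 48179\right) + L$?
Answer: $- \frac{6940603744755194}{144085688493} \approx -48170.0$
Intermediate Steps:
$L = \frac{705113189}{19873888068}$ ($L = \left(-116019\right) \frac{1}{122833} - - \frac{158561}{161796} = - \frac{116019}{122833} + \frac{158561}{161796} = \frac{705113189}{19873888068} \approx 0.035479$)
$B{\left(S \right)} = 5 - \frac{S}{116}$ ($B{\left(S \right)} = 5 - \frac{S + S}{S - \left(-232 + S\right)} = 5 - \frac{2 S}{232} = 5 - 2 S \frac{1}{232} = 5 - \frac{S}{116}$)
$\left(B{\left(-463 \right)} - 48179\right) + L = \left(\left(5 - - \frac{463}{116}\right) - 48179\right) + \frac{705113189}{19873888068} = \left(\left(5 + \frac{463}{116}\right) - 48179\right) + \frac{705113189}{19873888068} = \left(\frac{1043}{116} - 48179\right) + \frac{705113189}{19873888068} = - \frac{5587721}{116} + \frac{705113189}{19873888068} = - \frac{6940603744755194}{144085688493}$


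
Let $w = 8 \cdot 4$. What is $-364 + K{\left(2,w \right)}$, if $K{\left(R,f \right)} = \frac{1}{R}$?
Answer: $- \frac{727}{2} \approx -363.5$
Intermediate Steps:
$w = 32$
$-364 + K{\left(2,w \right)} = -364 + \frac{1}{2} = - \frac{727}{2}$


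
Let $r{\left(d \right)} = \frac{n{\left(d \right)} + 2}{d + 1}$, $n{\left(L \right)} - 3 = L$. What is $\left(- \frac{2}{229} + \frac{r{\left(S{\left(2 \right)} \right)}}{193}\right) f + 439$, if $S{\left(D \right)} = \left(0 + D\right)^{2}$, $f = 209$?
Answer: $\frac{97039794}{220985} \approx 439.12$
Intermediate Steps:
$n{\left(L \right)} = 3 + L$
$S{\left(D \right)} = D^{2}$
$r{\left(d \right)} = \frac{5 + d}{1 + d}$ ($r{\left(d \right)} = \frac{\left(3 + d\right) + 2}{d + 1} = \frac{5 + d}{1 + d}$)
$\left(- \frac{2}{229} + \frac{r{\left(S{\left(2 \right)} \right)}}{193}\right) f + 439 = \left(- \frac{2}{229} + \frac{\frac{1}{1 + 2^{2}} \left(5 + 2^{2}\right)}{193}\right) 209 + 439 = \left(\left(-2\right) \frac{1}{229} + \frac{5 + 4}{1 + 4} \cdot \frac{1}{193}\right) 209 + 439 = \left(- \frac{2}{229} + \frac{1}{5} \cdot 9 \cdot \frac{1}{193}\right) 209 + 439 = \left(- \frac{2}{229} + \frac{9}{5} \cdot \frac{1}{193}\right) 209 + 439 = \left(- \frac{2}{229} + \frac{9}{965}\right) 209 + 439 = \frac{131}{220985} \cdot 209 + 439 = \frac{27379}{220985} + 439 = \frac{97039794}{220985}$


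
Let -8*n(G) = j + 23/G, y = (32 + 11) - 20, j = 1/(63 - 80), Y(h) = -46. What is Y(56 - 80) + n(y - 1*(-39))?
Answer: -388201/8432 ≈ -46.039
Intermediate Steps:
j = -1/17 (j = 1/(-17) = -1/17 ≈ -0.058824)
y = 23 (y = 43 - 20 = 23)
n(G) = 1/136 - 23/(8*G) (n(G) = -(-1/17 + 23/G)/8 = 1/136 - 23/(8*G))
Y(56 - 80) + n(y - 1*(-39)) = -46 + (-391 + (23 - 1*(-39)))/(136*(23 - 1*(-39))) = -46 + (-391 + (23 + 39))/(136*(23 + 39)) = -46 + (1/136)*(-391 + 62)/62 = -46 + (1/136)*(1/62)*(-329) = -46 - 329/8432 = -388201/8432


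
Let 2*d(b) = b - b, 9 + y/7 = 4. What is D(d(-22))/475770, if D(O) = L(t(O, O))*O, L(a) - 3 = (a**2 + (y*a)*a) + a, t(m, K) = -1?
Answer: 0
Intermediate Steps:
y = -35 (y = -63 + 7*4 = -63 + 28 = -35)
d(b) = 0 (d(b) = (b - b)/2 = (1/2)*0 = 0)
L(a) = 3 + a - 34*a**2 (L(a) = 3 + ((a**2 + (-35*a)*a) + a) = 3 + ((a**2 - 35*a**2) + a) = 3 + (-34*a**2 + a) = 3 + (a - 34*a**2) = 3 + a - 34*a**2)
D(O) = -32*O (D(O) = (3 - 1 - 34*(-1)**2)*O = (3 - 1 - 34*1)*O = (3 - 1 - 34)*O = -32*O)
D(d(-22))/475770 = -32*0/475770 = 0*(1/475770) = 0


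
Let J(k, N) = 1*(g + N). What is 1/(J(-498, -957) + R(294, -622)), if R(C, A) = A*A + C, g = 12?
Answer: 1/386233 ≈ 2.5891e-6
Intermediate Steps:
J(k, N) = 12 + N (J(k, N) = 1*(12 + N) = 12 + N)
R(C, A) = C + A² (R(C, A) = A² + C = C + A²)
1/(J(-498, -957) + R(294, -622)) = 1/((12 - 957) + (294 + (-622)²)) = 1/(-945 + (294 + 386884)) = 1/(-945 + 387178) = 1/386233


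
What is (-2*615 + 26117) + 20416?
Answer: 45303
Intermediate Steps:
(-2*615 + 26117) + 20416 = (-1230 + 26117) + 20416 = 24887 + 20416 = 45303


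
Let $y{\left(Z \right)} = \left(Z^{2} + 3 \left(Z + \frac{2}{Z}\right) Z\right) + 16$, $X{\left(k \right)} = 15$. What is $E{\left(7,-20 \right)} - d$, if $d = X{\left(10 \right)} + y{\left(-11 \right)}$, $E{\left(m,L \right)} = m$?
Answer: $-514$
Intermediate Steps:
$y{\left(Z \right)} = 16 + Z^{2} + Z \left(3 Z + \frac{6}{Z}\right)$ ($y{\left(Z \right)} = \left(Z^{2} + \left(3 Z + \frac{6}{Z}\right) Z\right) + 16 = \left(Z^{2} + Z \left(3 Z + \frac{6}{Z}\right)\right) + 16 = 16 + Z^{2} + Z \left(3 Z + \frac{6}{Z}\right)$)
$d = 521$ ($d = 15 + \left(22 + 4 \left(-11\right)^{2}\right) = 15 + \left(22 + 4 \cdot 121\right) = 15 + \left(22 + 484\right) = 15 + 506 = 521$)
$E{\left(7,-20 \right)} - d = 7 - 521 = -514$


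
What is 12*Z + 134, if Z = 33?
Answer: 530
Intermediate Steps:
12*Z + 134 = 12*33 + 134 = 396 + 134 = 530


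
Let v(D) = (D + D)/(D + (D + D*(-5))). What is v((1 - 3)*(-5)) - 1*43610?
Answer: -130832/3 ≈ -43611.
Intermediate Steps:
v(D) = -⅔ (v(D) = (2*D)/(D + (D - 5*D)) = (2*D)/(D - 4*D) = (2*D)/((-3*D)) = (2*D)*(-1/(3*D)) = -⅔)
v((1 - 3)*(-5)) - 1*43610 = -⅔ - 1*43610 = -⅔ - 43610 = -130832/3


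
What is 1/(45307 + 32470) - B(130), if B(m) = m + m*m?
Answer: -1324542309/77777 ≈ -17030.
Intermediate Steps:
B(m) = m + m**2
1/(45307 + 32470) - B(130) = 1/(45307 + 32470) - 130*(1 + 130) = 1/77777 - 130*131 = 1/77777 - 1*17030 = 1/77777 - 17030 = -1324542309/77777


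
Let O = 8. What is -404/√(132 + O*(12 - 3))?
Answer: -202*√51/51 ≈ -28.286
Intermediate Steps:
-404/√(132 + O*(12 - 3)) = -404/√(132 + 8*(12 - 3)) = -404/√(132 + 8*9) = -404/√(132 + 72) = -404*√51/102 = -202*√51/51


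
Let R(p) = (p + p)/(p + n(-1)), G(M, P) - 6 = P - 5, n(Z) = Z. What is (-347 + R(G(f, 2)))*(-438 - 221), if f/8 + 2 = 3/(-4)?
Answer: 226696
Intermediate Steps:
f = -22 (f = -16 + 8*(3/(-4)) = -16 + 8*(3*(-1/4)) = -16 + 8*(-3/4) = -16 - 6 = -22)
G(M, P) = 1 + P (G(M, P) = 6 + (P - 5) = 6 + (-5 + P) = 1 + P)
R(p) = 2*p/(-1 + p) (R(p) = (p + p)/(p - 1) = (2*p)/(-1 + p) = 2*p/(-1 + p))
(-347 + R(G(f, 2)))*(-438 - 221) = (-347 + 2*(1 + 2)/(-1 + (1 + 2)))*(-438 - 221) = (-347 + 2*3/(-1 + 3))*(-659) = (-347 + 2*3/2)*(-659) = (-347 + 2*3*(1/2))*(-659) = (-347 + 3)*(-659) = -344*(-659) = 226696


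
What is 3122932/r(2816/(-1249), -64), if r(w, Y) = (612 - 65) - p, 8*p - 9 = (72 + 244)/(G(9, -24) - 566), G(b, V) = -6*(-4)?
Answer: 6770516576/1183615 ≈ 5720.2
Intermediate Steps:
G(b, V) = 24
p = 2281/2168 (p = 9/8 + ((72 + 244)/(24 - 566))/8 = 9/8 + (316/(-542))/8 = 9/8 + (316*(-1/542))/8 = 9/8 + (⅛)*(-158/271) = 9/8 - 79/1084 = 2281/2168 ≈ 1.0521)
r(w, Y) = 1183615/2168 (r(w, Y) = (612 - 65) - 1*2281/2168 = 547 - 2281/2168 = 1183615/2168)
3122932/r(2816/(-1249), -64) = 3122932/(1183615/2168) = 3122932*(2168/1183615) = 6770516576/1183615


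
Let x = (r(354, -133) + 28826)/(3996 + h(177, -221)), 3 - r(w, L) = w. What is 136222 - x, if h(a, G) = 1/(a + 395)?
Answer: 311348108586/2285713 ≈ 1.3621e+5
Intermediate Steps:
r(w, L) = 3 - w
h(a, G) = 1/(395 + a)
x = 16287700/2285713 (x = ((3 - 1*354) + 28826)/(3996 + 1/(395 + 177)) = ((3 - 354) + 28826)/(3996 + 1/572) = (-351 + 28826)/(3996 + 1/572) = 28475/(2285713/572) = 28475*(572/2285713) = 16287700/2285713 ≈ 7.1259)
136222 - x = 136222 - 1*16287700/2285713 = 136222 - 16287700/2285713 = 311348108586/2285713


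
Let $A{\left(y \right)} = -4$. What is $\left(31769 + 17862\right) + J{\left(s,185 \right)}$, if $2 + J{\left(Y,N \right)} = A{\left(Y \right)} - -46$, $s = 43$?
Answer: $49671$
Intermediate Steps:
$J{\left(Y,N \right)} = 40$ ($J{\left(Y,N \right)} = -2 - -42 = -2 + \left(-4 + 46\right) = -2 + 42 = 40$)
$\left(31769 + 17862\right) + J{\left(s,185 \right)} = \left(31769 + 17862\right) + 40 = 49631 + 40 = 49671$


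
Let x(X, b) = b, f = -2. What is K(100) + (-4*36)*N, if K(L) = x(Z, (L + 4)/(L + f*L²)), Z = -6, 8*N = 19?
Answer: -1701476/4975 ≈ -342.01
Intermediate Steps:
N = 19/8 (N = (⅛)*19 = 19/8 ≈ 2.3750)
K(L) = (4 + L)/(L - 2*L²) (K(L) = (L + 4)/(L - 2*L²) = (4 + L)/(L - 2*L²))
K(100) + (-4*36)*N = (4 + 100)/(100*(1 - 2*100)) - 4*36*(19/8) = (1/100)*104/(1 - 200) - 144*19/8 = (1/100)*104/(-199) - 342 = (1/100)*(-1/199)*104 - 342 = -26/4975 - 342 = -1701476/4975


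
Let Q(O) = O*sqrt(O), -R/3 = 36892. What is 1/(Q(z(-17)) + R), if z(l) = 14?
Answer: -27669/3062293558 - 7*sqrt(14)/6124587116 ≈ -9.0397e-6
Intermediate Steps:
R = -110676 (R = -3*36892 = -110676)
Q(O) = O**(3/2)
1/(Q(z(-17)) + R) = 1/(14**(3/2) - 110676) = 1/(14*sqrt(14) - 110676) = 1/(-110676 + 14*sqrt(14))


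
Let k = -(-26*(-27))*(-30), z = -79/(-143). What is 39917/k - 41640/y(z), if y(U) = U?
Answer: -125399037757/1663740 ≈ -75372.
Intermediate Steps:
z = 79/143 (z = -79*(-1/143) = 79/143 ≈ 0.55245)
k = 21060 (k = -702*(-30) = -1*(-21060) = 21060)
39917/k - 41640/y(z) = 39917/21060 - 41640/79/143 = 39917*(1/21060) - 41640*143/79 = 39917/21060 - 5954520/79 = -125399037757/1663740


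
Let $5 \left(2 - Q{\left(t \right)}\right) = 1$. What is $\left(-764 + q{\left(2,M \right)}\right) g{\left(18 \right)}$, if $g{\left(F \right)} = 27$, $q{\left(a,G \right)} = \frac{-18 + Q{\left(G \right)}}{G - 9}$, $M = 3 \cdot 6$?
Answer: $- \frac{103383}{5} \approx -20677.0$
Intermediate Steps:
$Q{\left(t \right)} = \frac{9}{5}$ ($Q{\left(t \right)} = 2 - \frac{1}{5} = \frac{9}{5}$)
$M = 18$
$q{\left(a,G \right)} = - \frac{81}{5 \left(-9 + G\right)}$ ($q{\left(a,G \right)} = \frac{-18 + \frac{9}{5}}{G - 9} = - \frac{81}{5 \left(-9 + G\right)}$)
$\left(-764 + q{\left(2,M \right)}\right) g{\left(18 \right)} = \left(-764 - \frac{81}{-45 + 5 \cdot 18}\right) 27 = \left(-764 - \frac{81}{-45 + 90}\right) 27 = \left(-764 - \frac{81}{45}\right) 27 = \left(-764 - \frac{9}{5}\right) 27 = \left(- \frac{3829}{5}\right) 27 = - \frac{103383}{5}$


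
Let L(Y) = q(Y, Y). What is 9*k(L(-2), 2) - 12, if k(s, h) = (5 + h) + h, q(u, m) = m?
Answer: 69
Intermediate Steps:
L(Y) = Y
k(s, h) = 5 + 2*h
9*k(L(-2), 2) - 12 = 9*(5 + 2*2) - 12 = 9*(5 + 4) - 12 = 9*9 - 12 = 81 - 12 = 69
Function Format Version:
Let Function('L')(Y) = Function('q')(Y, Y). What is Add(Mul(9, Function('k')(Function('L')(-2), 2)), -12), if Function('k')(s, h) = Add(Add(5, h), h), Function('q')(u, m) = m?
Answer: 69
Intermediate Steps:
Function('L')(Y) = Y
Function('k')(s, h) = Add(5, Mul(2, h))
Add(Mul(9, Function('k')(Function('L')(-2), 2)), -12) = Add(Mul(9, Add(5, Mul(2, 2))), -12) = Add(Mul(9, Add(5, 4)), -12) = Add(Mul(9, 9), -12) = Add(81, -12) = 69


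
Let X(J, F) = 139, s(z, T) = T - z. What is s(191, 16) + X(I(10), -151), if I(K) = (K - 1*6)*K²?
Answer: -36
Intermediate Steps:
I(K) = K²*(-6 + K) (I(K) = (K - 6)*K² = (-6 + K)*K² = K²*(-6 + K))
s(191, 16) + X(I(10), -151) = (16 - 1*191) + 139 = (16 - 191) + 139 = -175 + 139 = -36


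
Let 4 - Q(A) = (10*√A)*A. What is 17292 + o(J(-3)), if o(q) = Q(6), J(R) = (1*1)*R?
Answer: 17296 - 60*√6 ≈ 17149.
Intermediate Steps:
J(R) = R (J(R) = 1*R = R)
Q(A) = 4 - 10*A^(3/2) (Q(A) = 4 - 10*√A*A = 4 - 10*A^(3/2))
o(q) = 4 - 60*√6
17292 + o(J(-3)) = 17292 + (4 - 60*√6) = 17296 - 60*√6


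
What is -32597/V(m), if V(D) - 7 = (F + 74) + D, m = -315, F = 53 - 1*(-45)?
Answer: 32597/136 ≈ 239.68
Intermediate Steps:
F = 98 (F = 53 + 45 = 98)
V(D) = 179 + D (V(D) = 7 + ((98 + 74) + D) = 7 + (172 + D) = 179 + D)
-32597/V(m) = -32597/(179 - 315) = -32597/(-136) = -32597*(-1/136) = 32597/136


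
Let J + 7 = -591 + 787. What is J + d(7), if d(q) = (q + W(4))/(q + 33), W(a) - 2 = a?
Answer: 7573/40 ≈ 189.32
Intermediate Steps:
W(a) = 2 + a
J = 189 (J = -7 + (-591 + 787) = -7 + 196 = 189)
d(q) = (6 + q)/(33 + q) (d(q) = (q + (2 + 4))/(q + 33) = (q + 6)/(33 + q) = (6 + q)/(33 + q))
J + d(7) = 189 + (6 + 7)/(33 + 7) = 189 + 13/40 = 7573/40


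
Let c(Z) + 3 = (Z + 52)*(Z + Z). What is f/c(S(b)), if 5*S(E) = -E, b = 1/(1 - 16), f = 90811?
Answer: -510811875/9073 ≈ -56300.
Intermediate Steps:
b = -1/15 (b = 1/(-15) = -1/15 ≈ -0.066667)
S(E) = -E/5 (S(E) = (-E)/5 = -E/5)
c(Z) = -3 + 2*Z*(52 + Z) (c(Z) = -3 + (Z + 52)*(Z + Z) = -3 + (52 + Z)*(2*Z) = -3 + 2*Z*(52 + Z))
f/c(S(b)) = 90811/(-3 + 2*(-1/5*(-1/15))**2 + 104*(-1/5*(-1/15))) = 90811/(-3 + 2*(1/75)**2 + 104*(1/75)) = 90811/(-3 + 2*(1/5625) + 104/75) = 90811/(-3 + 2/5625 + 104/75) = 90811/(-9073/5625) = 90811*(-5625/9073) = -510811875/9073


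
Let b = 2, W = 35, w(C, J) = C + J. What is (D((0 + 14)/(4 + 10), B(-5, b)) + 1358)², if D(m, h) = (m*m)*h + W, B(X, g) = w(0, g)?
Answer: 1946025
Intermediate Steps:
B(X, g) = g (B(X, g) = 0 + g = g)
D(m, h) = 35 + h*m² (D(m, h) = (m*m)*h + 35 = m²*h + 35 = h*m² + 35 = 35 + h*m²)
(D((0 + 14)/(4 + 10), B(-5, b)) + 1358)² = ((35 + 2*((0 + 14)/(4 + 10))²) + 1358)² = ((35 + 2*(14/14)²) + 1358)² = ((35 + 2*(14*(1/14))²) + 1358)² = ((35 + 2*1²) + 1358)² = ((35 + 2*1) + 1358)² = ((35 + 2) + 1358)² = (37 + 1358)² = 1395² = 1946025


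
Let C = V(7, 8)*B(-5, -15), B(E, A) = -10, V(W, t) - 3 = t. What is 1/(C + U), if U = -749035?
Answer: -1/749145 ≈ -1.3349e-6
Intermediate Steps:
V(W, t) = 3 + t
C = -110 (C = (3 + 8)*(-10) = 11*(-10) = -110)
1/(C + U) = 1/(-110 - 749035) = 1/(-749145) = -1/749145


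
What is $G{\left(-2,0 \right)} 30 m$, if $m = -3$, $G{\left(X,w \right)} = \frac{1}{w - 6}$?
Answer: $15$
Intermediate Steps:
$G{\left(X,w \right)} = \frac{1}{-6 + w}$
$G{\left(-2,0 \right)} 30 m = \frac{1}{-6 + 0} \cdot 30 \left(-3\right) = \frac{1}{-6} \cdot 30 \left(-3\right) = \left(- \frac{1}{6}\right) 30 \left(-3\right) = \left(-5\right) \left(-3\right) = 15$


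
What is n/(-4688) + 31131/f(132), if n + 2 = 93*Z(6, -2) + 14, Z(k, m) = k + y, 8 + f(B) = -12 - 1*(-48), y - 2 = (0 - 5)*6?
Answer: 18249885/16408 ≈ 1112.3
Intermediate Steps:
y = -28 (y = 2 + (0 - 5)*6 = 2 - 5*6 = 2 - 30 = -28)
f(B) = 28 (f(B) = -8 + (-12 - 1*(-48)) = -8 + (-12 + 48) = -8 + 36 = 28)
Z(k, m) = -28 + k (Z(k, m) = k - 28 = -28 + k)
n = -2034 (n = -2 + (93*(-28 + 6) + 14) = -2 + (93*(-22) + 14) = -2 + (-2046 + 14) = -2 - 2032 = -2034)
n/(-4688) + 31131/f(132) = -2034/(-4688) + 31131/28 = -2034*(-1/4688) + 31131*(1/28) = 1017/2344 + 31131/28 = 18249885/16408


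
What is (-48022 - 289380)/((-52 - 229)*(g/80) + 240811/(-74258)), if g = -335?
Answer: -200438381728/697101195 ≈ -287.53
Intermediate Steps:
(-48022 - 289380)/((-52 - 229)*(g/80) + 240811/(-74258)) = (-48022 - 289380)/((-52 - 229)*(-335/80) + 240811/(-74258)) = -337402/(-(-94135)/80 + 240811*(-1/74258)) = -337402/(-281*(-67/16) - 240811/74258) = -337402/(18827/16 - 240811/74258) = -337402/697101195/594064 = -337402*594064/697101195 = -200438381728/697101195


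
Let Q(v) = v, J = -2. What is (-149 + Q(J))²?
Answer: 22801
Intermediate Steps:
(-149 + Q(J))² = (-149 - 2)² = (-151)² = 22801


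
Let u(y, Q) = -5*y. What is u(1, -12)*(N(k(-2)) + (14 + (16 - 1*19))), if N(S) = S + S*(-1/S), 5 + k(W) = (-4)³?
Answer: 295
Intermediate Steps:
k(W) = -69 (k(W) = -5 + (-4)³ = -5 - 64 = -69)
N(S) = -1 + S (N(S) = S - 1 = -1 + S)
u(1, -12)*(N(k(-2)) + (14 + (16 - 1*19))) = (-5*1)*((-1 - 69) + (14 + (16 - 1*19))) = -5*(-70 + (14 + (16 - 19))) = -5*(-70 + (14 - 3)) = -5*(-70 + 11) = -5*(-59) = 295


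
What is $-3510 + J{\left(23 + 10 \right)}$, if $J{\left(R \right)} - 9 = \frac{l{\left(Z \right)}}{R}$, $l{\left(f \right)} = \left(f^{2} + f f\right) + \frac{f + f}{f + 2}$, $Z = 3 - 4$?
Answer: $-3501$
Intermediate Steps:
$Z = -1$
$l{\left(f \right)} = 2 f^{2} + \frac{2 f}{2 + f}$ ($l{\left(f \right)} = \left(f^{2} + f^{2}\right) + \frac{2 f}{2 + f} = 2 f^{2} + \frac{2 f}{2 + f}$)
$J{\left(R \right)} = 9$ ($J{\left(R \right)} = 9 + \frac{2 \left(-1\right) \frac{1}{2 - 1} \left(1 + \left(-1\right)^{2} + 2 \left(-1\right)\right)}{R} = 9 + \frac{2 \left(-1\right) 1^{-1} \left(1 + 1 - 2\right)}{R} = 9 + \frac{2 \left(-1\right) 1 \cdot 0}{R} = 9 + \frac{0}{R} = 9 + 0 = 9$)
$-3510 + J{\left(23 + 10 \right)} = -3510 + 9 = -3501$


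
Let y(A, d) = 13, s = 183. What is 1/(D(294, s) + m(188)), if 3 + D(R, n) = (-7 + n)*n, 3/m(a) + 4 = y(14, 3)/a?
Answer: 739/23798931 ≈ 3.1052e-5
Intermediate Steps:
m(a) = 3/(-4 + 13/a)
D(R, n) = -3 + n*(-7 + n) (D(R, n) = -3 + (-7 + n)*n = -3 + n*(-7 + n))
1/(D(294, s) + m(188)) = 1/((-3 + 183² - 7*183) - 3*188/(-13 + 4*188)) = 1/((-3 + 33489 - 1281) - 3*188/(-13 + 752)) = 1/(32205 - 3*188/739) = 1/(32205 - 3*188*1/739) = 1/(32205 - 564/739) = 1/(23798931/739) = 739/23798931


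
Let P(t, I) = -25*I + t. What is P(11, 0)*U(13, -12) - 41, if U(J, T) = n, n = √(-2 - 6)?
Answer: -41 + 22*I*√2 ≈ -41.0 + 31.113*I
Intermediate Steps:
n = 2*I*√2 (n = √(-8) = 2*I*√2 ≈ 2.8284*I)
P(t, I) = t - 25*I (P(t, I) = -25*I + t = t - 25*I)
U(J, T) = 2*I*√2
P(11, 0)*U(13, -12) - 41 = (11 - 25*0)*(2*I*√2) - 41 = (11 + 0)*(2*I*√2) - 41 = 11*(2*I*√2) - 41 = 22*I*√2 - 41 = -41 + 22*I*√2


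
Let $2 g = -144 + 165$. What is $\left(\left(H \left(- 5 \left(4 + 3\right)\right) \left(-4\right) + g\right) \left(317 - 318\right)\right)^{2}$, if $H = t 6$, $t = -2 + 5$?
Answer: $\frac{25613721}{4} \approx 6.4034 \cdot 10^{6}$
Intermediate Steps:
$t = 3$
$g = \frac{21}{2}$ ($g = \frac{-144 + 165}{2} = \frac{1}{2} \cdot 21 = \frac{21}{2} \approx 10.5$)
$H = 18$ ($H = 3 \cdot 6 = 18$)
$\left(\left(H \left(- 5 \left(4 + 3\right)\right) \left(-4\right) + g\right) \left(317 - 318\right)\right)^{2} = \left(\left(18 \left(- 5 \left(4 + 3\right)\right) \left(-4\right) + \frac{21}{2}\right) \left(317 - 318\right)\right)^{2} = \left(\left(18 \left(\left(-5\right) 7\right) \left(-4\right) + \frac{21}{2}\right) \left(-1\right)\right)^{2} = \left(\left(18 \left(-35\right) \left(-4\right) + \frac{21}{2}\right) \left(-1\right)\right)^{2} = \left(\left(\left(-630\right) \left(-4\right) + \frac{21}{2}\right) \left(-1\right)\right)^{2} = \left(\left(2520 + \frac{21}{2}\right) \left(-1\right)\right)^{2} = \left(\frac{5061}{2} \left(-1\right)\right)^{2} = \left(- \frac{5061}{2}\right)^{2} = \frac{25613721}{4}$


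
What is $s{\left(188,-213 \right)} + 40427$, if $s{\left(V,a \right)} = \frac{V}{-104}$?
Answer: $\frac{1051055}{26} \approx 40425.0$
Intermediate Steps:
$s{\left(V,a \right)} = - \frac{V}{104}$ ($s{\left(V,a \right)} = V \left(- \frac{1}{104}\right) = - \frac{V}{104}$)
$s{\left(188,-213 \right)} + 40427 = \left(- \frac{1}{104}\right) 188 + 40427 = - \frac{47}{26} + 40427 = \frac{1051055}{26}$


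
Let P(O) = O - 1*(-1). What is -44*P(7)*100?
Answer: -35200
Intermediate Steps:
P(O) = 1 + O (P(O) = O + 1 = 1 + O)
-44*P(7)*100 = -44*(1 + 7)*100 = -44*8*100 = -352*100 = -35200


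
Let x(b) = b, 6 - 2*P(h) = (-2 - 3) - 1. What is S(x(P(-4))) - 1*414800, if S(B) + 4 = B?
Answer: -414798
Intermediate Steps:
P(h) = 6 (P(h) = 3 - ((-2 - 3) - 1)/2 = 3 - (-5 - 1)/2 = 3 - 1/2*(-6) = 3 + 3 = 6)
S(B) = -4 + B
S(x(P(-4))) - 1*414800 = (-4 + 6) - 1*414800 = 2 - 414800 = -414798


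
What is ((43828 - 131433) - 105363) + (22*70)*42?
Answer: -128288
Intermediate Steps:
((43828 - 131433) - 105363) + (22*70)*42 = (-87605 - 105363) + 1540*42 = -192968 + 64680 = -128288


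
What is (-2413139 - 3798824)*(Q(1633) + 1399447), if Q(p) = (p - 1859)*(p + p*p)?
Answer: 3737373650170975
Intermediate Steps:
Q(p) = (-1859 + p)*(p + p**2)
(-2413139 - 3798824)*(Q(1633) + 1399447) = (-2413139 - 3798824)*(1633*(-1859 + 1633**2 - 1858*1633) + 1399447) = -6211963*(1633*(-1859 + 2666689 - 3034114) + 1399447) = -6211963*(1633*(-369284) + 1399447) = -6211963*(-603040772 + 1399447) = -6211963*(-601641325) = 3737373650170975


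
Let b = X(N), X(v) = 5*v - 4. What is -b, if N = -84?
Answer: 424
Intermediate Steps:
X(v) = -4 + 5*v
b = -424 (b = -4 + 5*(-84) = -4 - 420 = -424)
-b = -1*(-424) = 424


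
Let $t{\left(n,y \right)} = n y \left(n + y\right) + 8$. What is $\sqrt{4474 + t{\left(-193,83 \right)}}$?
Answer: $2 \sqrt{441643} \approx 1329.1$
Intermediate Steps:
$t{\left(n,y \right)} = 8 + n y \left(n + y\right)$ ($t{\left(n,y \right)} = n y \left(n + y\right) + 8 = 8 + n y \left(n + y\right)$)
$\sqrt{4474 + t{\left(-193,83 \right)}} = \sqrt{4474 + \left(8 - 193 \cdot 83^{2} + 83 \left(-193\right)^{2}\right)} = \sqrt{4474 + \left(8 - 1329577 + 83 \cdot 37249\right)} = \sqrt{4474 + \left(8 - 1329577 + 3091667\right)} = \sqrt{4474 + 1762098} = \sqrt{1766572} = 2 \sqrt{441643}$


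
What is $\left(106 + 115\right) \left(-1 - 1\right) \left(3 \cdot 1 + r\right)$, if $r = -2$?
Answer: $-442$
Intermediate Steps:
$\left(106 + 115\right) \left(-1 - 1\right) \left(3 \cdot 1 + r\right) = \left(106 + 115\right) \left(-1 - 1\right) \left(3 \cdot 1 - 2\right) = 221 \left(- 2 \left(3 - 2\right)\right) = 221 \left(\left(-2\right) 1\right) = 221 \left(-2\right) = -442$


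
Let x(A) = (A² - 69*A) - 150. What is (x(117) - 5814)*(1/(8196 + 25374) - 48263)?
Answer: 93970956722/5595 ≈ 1.6796e+7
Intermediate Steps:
x(A) = -150 + A² - 69*A
(x(117) - 5814)*(1/(8196 + 25374) - 48263) = ((-150 + 117² - 69*117) - 5814)*(1/(8196 + 25374) - 48263) = ((-150 + 13689 - 8073) - 5814)*(1/33570 - 48263) = (5466 - 5814)*(1/33570 - 48263) = -348*(-1620188909/33570) = 93970956722/5595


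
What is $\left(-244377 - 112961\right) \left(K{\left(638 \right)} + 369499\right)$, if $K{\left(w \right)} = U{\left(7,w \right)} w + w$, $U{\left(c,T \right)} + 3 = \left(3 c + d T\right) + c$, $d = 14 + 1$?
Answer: $-2319747889486$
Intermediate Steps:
$d = 15$
$U{\left(c,T \right)} = -3 + 4 c + 15 T$ ($U{\left(c,T \right)} = -3 + \left(\left(3 c + 15 T\right) + c\right) = -3 + \left(4 c + 15 T\right) = -3 + 4 c + 15 T$)
$K{\left(w \right)} = w + w \left(25 + 15 w\right)$ ($K{\left(w \right)} = \left(-3 + 4 \cdot 7 + 15 w\right) w + w = \left(-3 + 28 + 15 w\right) w + w = \left(25 + 15 w\right) w + w = w \left(25 + 15 w\right) + w = w + w \left(25 + 15 w\right)$)
$\left(-244377 - 112961\right) \left(K{\left(638 \right)} + 369499\right) = \left(-244377 - 112961\right) \left(638 \left(26 + 15 \cdot 638\right) + 369499\right) = - 357338 \left(638 \left(26 + 9570\right) + 369499\right) = - 357338 \left(638 \cdot 9596 + 369499\right) = - 357338 \left(6122248 + 369499\right) = \left(-357338\right) 6491747 = -2319747889486$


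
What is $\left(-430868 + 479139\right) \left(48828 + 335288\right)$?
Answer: $18541663436$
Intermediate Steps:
$\left(-430868 + 479139\right) \left(48828 + 335288\right) = 48271 \cdot 384116 = 18541663436$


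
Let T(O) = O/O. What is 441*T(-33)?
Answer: 441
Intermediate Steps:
T(O) = 1
441*T(-33) = 441*1 = 441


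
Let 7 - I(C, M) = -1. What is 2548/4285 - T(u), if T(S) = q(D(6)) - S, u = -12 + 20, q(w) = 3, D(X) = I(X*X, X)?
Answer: 23973/4285 ≈ 5.5946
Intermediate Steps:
I(C, M) = 8 (I(C, M) = 7 - 1*(-1) = 7 + 1 = 8)
D(X) = 8
u = 8
T(S) = 3 - S
2548/4285 - T(u) = 2548/4285 - (3 - 1*8) = 2548*(1/4285) - (3 - 8) = 2548/4285 - 1*(-5) = 2548/4285 + 5 = 23973/4285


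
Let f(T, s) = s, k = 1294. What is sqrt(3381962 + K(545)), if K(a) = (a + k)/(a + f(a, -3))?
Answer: sqrt(993499681706)/542 ≈ 1839.0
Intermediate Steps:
K(a) = (1294 + a)/(-3 + a) (K(a) = (a + 1294)/(a - 3) = (1294 + a)/(-3 + a))
sqrt(3381962 + K(545)) = sqrt(3381962 + (1294 + 545)/(-3 + 545)) = sqrt(3381962 + 1839/542) = sqrt(1833025243/542) = sqrt(993499681706)/542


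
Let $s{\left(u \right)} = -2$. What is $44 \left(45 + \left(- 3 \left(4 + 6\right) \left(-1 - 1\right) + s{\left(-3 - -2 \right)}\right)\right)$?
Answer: $4532$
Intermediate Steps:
$44 \left(45 + \left(- 3 \left(4 + 6\right) \left(-1 - 1\right) + s{\left(-3 - -2 \right)}\right)\right) = 44 \left(45 - \left(2 + 3 \left(4 + 6\right) \left(-1 - 1\right)\right)\right) = 44 \left(45 - \left(2 + 3 \cdot 10 \left(-2\right)\right)\right) = 44 \left(45 - -58\right) = 44 \left(45 + \left(60 - 2\right)\right) = 44 \left(45 + 58\right) = 44 \cdot 103 = 4532$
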